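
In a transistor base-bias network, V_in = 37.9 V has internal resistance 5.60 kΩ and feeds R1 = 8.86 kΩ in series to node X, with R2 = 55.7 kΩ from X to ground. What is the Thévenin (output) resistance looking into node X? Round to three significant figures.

R_th ≈ 11.5 kΩ

R1' = 5.60 + 8.86 = 14.46 kΩ (source resistance + R1).
Zeroing V_in shorts the top of R1' to ground, so R_th = R1' ‖ R2 = 11.48 kΩ.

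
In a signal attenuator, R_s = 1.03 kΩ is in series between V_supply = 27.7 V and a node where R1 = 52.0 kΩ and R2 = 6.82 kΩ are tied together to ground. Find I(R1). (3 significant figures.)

I ≈ 0.455 mA

Equivalent of the parallel group: R_p = 6.029 kΩ.
Node voltage V_A = V_supply · R_p/(R_s + R_p) = 27.7 × 0.8541 = 23.66 V.
Branch current I = V_A/R1 = 23.66/52.0 = 0.4550 mA.
(Equivalently: I_total = 3.924 mA, then current-divider fraction G_k/ΣG = 0.1159.)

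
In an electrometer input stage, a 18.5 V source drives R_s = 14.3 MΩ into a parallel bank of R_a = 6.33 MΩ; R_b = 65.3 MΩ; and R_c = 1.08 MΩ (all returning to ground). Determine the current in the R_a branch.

Parallel bank: R_p = 1/(1/6.33 + 1/65.3 + 1/1.08) = 0.9097 MΩ.
V_A by voltage divider: V_A = 18.5 × 0.9097/(14.3 + 0.9097) = 1.107 V.
I(R_a) = V_A / R_a = 1.107/6.33 = 0.1748 µA.
(Equivalently: I_total = 1.216 µA, then current-divider fraction G_k/ΣG = 0.1437.)

I ≈ 0.175 µA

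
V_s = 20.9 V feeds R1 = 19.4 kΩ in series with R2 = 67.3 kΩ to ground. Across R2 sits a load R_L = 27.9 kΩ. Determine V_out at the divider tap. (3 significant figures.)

V_out ≈ 10.5 V

The load sits in parallel with R2, giving an effective lower resistance R2' = R2·R_L/(R2+R_L) = 19.72 kΩ.
Then V_out = V_s · R2'/(R1 + R2') = 20.9 × 19.72/39.12 = 10.54 V.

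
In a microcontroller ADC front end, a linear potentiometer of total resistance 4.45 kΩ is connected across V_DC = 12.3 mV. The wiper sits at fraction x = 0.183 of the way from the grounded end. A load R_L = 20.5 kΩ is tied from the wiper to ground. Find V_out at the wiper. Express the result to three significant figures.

V_out ≈ 2.18 mV

Split the track: R_lower = x·R_p = 0.8144 kΩ, R_upper = (1−x)·R_p = 3.636 kΩ.
(x·R_p) ‖ R_L = 0.7832 kΩ.
V_out = 12.3 × 0.7832/(3.636 + 0.7832) = 2.180 mV.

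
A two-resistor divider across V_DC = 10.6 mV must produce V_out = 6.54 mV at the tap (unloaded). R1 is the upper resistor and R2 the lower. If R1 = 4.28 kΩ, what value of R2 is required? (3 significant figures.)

The divider ratio is R2/(R1+R2) = 6.54/10.6 = 0.6170.
Rearranging, R2 = R1·k/(1−k) = 4.28 × 1.611 = 6.894 kΩ.

R2 ≈ 6.89 kΩ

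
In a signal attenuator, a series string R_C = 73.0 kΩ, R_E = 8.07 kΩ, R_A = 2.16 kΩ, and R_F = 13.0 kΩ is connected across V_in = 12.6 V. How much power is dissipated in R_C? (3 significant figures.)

Series current I = V_in/ΣR = 12.6/96.23 = 0.1309 mA.
P(R_C) = I²·R_C = (0.1309)² × 73.0 = 1.252 mW.

P ≈ 1.25 mW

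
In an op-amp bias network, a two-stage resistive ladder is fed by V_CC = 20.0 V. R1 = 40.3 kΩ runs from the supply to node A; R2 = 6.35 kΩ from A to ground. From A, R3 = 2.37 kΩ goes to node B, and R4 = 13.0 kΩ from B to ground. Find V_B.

V_B ≈ 1.70 V

The second stage (R3 + R4 = 15.37 kΩ) loads node A in parallel with R2.
R2 ‖ (R3+R4) = 4.494 kΩ.
So V_A = 20.0 × 0.1003 = 2.006 V.
Then the unloaded second divider: V_B = V_A × R4/(R3+R4) = 2.006 × 0.8458 = 1.697 V.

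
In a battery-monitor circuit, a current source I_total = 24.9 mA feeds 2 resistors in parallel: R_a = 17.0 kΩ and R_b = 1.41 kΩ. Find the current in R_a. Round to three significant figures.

I ≈ 1.91 mA

With just two branches, the current splits inversely with resistance.
So I = 24.9 × 1.41/18.41 = 1.907 mA.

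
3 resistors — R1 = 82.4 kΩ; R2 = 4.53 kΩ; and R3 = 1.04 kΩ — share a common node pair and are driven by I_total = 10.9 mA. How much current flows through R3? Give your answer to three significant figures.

I ≈ 8.77 mA

Total conductance ΣG = 1/82.4 + 1/4.53 + 1/1.04 = 1.194 (units of 1/kΩ).
R3 takes the fraction G_k/ΣG = 0.9615/1.194 = 0.8050, so I = 10.9 × 0.8050 = 8.775 mA.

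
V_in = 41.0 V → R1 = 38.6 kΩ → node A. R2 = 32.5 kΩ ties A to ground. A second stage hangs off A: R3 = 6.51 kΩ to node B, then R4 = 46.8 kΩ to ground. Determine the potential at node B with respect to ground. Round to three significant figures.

V_B ≈ 12.4 V

The second stage (R3 + R4 = 53.31 kΩ) loads node A in parallel with R2.
R2 ‖ (R3+R4) = 20.19 kΩ.
So V_A = 41.0 × 0.3434 = 14.08 V.
V_B = V_A × 0.8779 = 12.36 V.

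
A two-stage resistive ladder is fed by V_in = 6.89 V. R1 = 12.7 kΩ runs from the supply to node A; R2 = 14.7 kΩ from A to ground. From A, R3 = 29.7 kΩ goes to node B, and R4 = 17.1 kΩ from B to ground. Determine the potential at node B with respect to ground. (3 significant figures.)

Looking into the second stage from A: R3 + R4 = 46.80 kΩ appears in parallel with R2.
R2 ‖ (R3+R4) = 11.19 kΩ.
So V_A = 6.89 × 0.4683 = 3.227 V.
Stage 2 is unloaded, so V_B = V_A · R4/(R3+R4) = 3.227 × 17.1/46.80 = 1.179 V.

V_B ≈ 1.18 V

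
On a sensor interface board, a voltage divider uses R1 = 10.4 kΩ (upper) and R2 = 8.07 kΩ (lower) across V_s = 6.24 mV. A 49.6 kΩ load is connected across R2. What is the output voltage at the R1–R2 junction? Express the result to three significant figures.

The load sits in parallel with R2, giving an effective lower resistance R2' = R2·R_L/(R2+R_L) = 6.941 kΩ.
Now apply the divider: V_out = 6.24 × 0.4003 = 2.498 mV.

V_out ≈ 2.50 mV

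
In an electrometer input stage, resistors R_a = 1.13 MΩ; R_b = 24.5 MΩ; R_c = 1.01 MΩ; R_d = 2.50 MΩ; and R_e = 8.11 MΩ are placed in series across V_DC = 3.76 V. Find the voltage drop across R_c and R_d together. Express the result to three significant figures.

ΣR = 1.13 + 24.5 + 1.01 + 2.50 + 8.11 = 37.25 MΩ.
R_{R_c..R_d} = 1.01 + 2.50 = 3.510 MΩ.
V = V_DC · R/ΣR = 3.76 × 0.09423 = 0.3543 V.

V ≈ 0.354 V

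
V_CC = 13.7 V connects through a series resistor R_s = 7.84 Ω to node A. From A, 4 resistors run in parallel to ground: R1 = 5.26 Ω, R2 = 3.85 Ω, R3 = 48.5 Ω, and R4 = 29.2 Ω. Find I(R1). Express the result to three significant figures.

I ≈ 0.525 A

Equivalent of the parallel group: R_p = 1.981 Ω.
Node voltage V_A = V_CC · R_p/(R_s + R_p) = 13.7 × 0.2017 = 2.764 V.
I(R1) = V_A / R1 = 2.764/5.26 = 0.5254 A.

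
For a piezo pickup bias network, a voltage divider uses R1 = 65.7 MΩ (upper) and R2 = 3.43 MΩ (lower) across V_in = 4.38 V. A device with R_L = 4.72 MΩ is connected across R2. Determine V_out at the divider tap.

V_out ≈ 0.129 V

R2 ‖ R_L = (3.43 × 4.72)/(3.43 + 4.72) = 1.986 MΩ.
Now apply the divider: V_out = 4.38 × 0.02935 = 0.1285 V.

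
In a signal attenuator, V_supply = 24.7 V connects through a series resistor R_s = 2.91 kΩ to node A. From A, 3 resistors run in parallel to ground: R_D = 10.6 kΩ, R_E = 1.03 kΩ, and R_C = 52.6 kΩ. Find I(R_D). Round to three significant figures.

I ≈ 0.561 mA

Equivalent of the parallel group: R_p = 0.9223 kΩ.
V_A = 24.7 × 0.9223/3.832 = 5.945 V.
Branch current I = V_A/R_D = 5.945/10.6 = 0.5608 mA.
(Check via current divider: I_total = 6.445 mA; share G_k/ΣG = 0.08701 → same result.)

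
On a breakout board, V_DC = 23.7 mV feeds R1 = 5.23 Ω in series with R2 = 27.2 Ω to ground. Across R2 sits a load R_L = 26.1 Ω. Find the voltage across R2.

V_out ≈ 17.0 mV

R2 ‖ R_L = (27.2 × 26.1)/(27.2 + 26.1) = 13.32 Ω.
Then V_out = V_DC · R2'/(R1 + R2') = 23.7 × 13.32/18.55 = 17.02 mV.
(Unloaded it would be 19.9 mV; the load pulls it down.)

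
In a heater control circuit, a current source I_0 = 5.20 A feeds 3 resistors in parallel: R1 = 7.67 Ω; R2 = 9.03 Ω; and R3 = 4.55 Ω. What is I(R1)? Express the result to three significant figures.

I ≈ 1.47 A

Conductances: ΣG = 1/7.67 + 1/9.03 + 1/4.55 = 0.4609 (1/Ω).
Current divider: I(R1) = I_0 · G_k/ΣG = 5.20 × (0.1304/0.4609) = 5.20 × 0.2829 = 1.471 A.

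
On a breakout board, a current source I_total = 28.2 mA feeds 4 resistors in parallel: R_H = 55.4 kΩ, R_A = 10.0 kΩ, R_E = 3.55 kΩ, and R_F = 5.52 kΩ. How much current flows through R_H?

Total conductance ΣG = 1/55.4 + 1/10.0 + 1/3.55 + 1/5.52 = 0.5809 (units of 1/kΩ).
R_H takes the fraction G_k/ΣG = 0.01805/0.5809 = 0.03107, so I = 28.2 × 0.03107 = 0.8763 mA.

I ≈ 0.876 mA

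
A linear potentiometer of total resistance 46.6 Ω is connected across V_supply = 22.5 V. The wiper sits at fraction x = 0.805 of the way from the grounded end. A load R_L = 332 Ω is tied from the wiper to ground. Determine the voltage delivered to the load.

Lower segment x·R_p = 37.51 Ω; upper segment (1−x)·R_p = 9.087 Ω.
Lower segment in parallel with the load: 37.51 ‖ 332 = 33.70 Ω.
Loaded-divider output: V_out = 22.5 × 0.7876 = 17.72 V.

V_out ≈ 17.7 V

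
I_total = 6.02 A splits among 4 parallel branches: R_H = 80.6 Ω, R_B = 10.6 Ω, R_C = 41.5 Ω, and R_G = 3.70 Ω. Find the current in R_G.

Conductances: ΣG = 1/80.6 + 1/10.6 + 1/41.5 + 1/3.70 = 0.4011 (1/Ω).
R_G takes the fraction G_k/ΣG = 0.2703/0.4011 = 0.6738, so I = 6.02 × 0.6738 = 4.056 A.

I ≈ 4.06 A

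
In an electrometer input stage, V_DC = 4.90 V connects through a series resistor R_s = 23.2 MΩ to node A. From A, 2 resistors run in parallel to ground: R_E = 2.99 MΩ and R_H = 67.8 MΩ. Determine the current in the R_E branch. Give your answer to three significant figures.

I ≈ 0.180 µA

Parallel bank: R_p = 1/(1/2.99 + 1/67.8) = 2.864 MΩ.
Node voltage V_A = V_DC · R_p/(R_s + R_p) = 4.90 × 0.1099 = 0.5384 V.
Branch current I = V_A/R_E = 0.5384/2.99 = 0.1801 µA.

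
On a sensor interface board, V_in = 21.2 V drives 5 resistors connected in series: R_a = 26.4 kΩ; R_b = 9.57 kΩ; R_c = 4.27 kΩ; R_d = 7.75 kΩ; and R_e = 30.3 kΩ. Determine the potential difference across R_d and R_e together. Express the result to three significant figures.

V ≈ 10.3 V

ΣR = 26.4 + 9.57 + 4.27 + 7.75 + 30.3 = 78.29 kΩ.
R_{R_d..R_e} = 7.75 + 30.3 = 38.05 kΩ.
By the voltage-divider rule, V = 21.2 × 38.05/78.29 = 10.30 V.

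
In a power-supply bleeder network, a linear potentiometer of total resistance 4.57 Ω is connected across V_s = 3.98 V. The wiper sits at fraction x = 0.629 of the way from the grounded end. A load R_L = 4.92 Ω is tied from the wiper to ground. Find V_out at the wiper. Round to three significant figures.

Split the track: R_lower = x·R_p = 2.875 Ω, R_upper = (1−x)·R_p = 1.695 Ω.
Lower segment in parallel with the load: 2.875 ‖ 4.92 = 1.814 Ω.
Then V_out = V_s · 1.814/(1.695 + 1.814) = 2.057 V.

V_out ≈ 2.06 V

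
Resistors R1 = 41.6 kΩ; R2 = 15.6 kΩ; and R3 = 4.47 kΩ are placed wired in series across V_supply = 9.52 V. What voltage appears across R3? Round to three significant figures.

V ≈ 0.690 V

Series total: ΣR = 41.6 + 15.6 + 4.47 = 61.67 kΩ.
V = V_supply · R/ΣR = 9.52 × 0.07248 = 0.6900 V.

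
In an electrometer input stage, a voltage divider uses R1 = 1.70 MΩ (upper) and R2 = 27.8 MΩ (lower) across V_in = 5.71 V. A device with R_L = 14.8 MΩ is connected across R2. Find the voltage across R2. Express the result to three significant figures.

V_out ≈ 4.86 V

The load sits in parallel with R2, giving an effective lower resistance R2' = R2·R_L/(R2+R_L) = 9.658 MΩ.
Then V_out = V_in · R2'/(R1 + R2') = 5.71 × 9.658/11.36 = 4.855 V.
(Unloaded it would be 5.38 V; the load pulls it down.)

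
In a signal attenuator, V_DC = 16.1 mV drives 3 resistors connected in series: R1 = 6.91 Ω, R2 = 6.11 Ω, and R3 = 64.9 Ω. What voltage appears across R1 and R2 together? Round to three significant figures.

Series total: ΣR = 6.91 + 6.11 + 64.9 = 77.92 Ω.
R_{R1..R2} = 6.91 + 6.11 = 13.02 Ω.
Voltage divider: V = V_DC · (13.02 / 77.92) = 16.1 × 0.1671 = 2.690 mV.

V ≈ 2.69 mV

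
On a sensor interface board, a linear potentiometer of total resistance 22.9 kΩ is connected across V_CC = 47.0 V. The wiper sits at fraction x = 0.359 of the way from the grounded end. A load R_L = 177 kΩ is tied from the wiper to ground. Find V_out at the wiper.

Split the track: R_lower = x·R_p = 8.221 kΩ, R_upper = (1−x)·R_p = 14.68 kΩ.
R_L loads the lower segment: effective lower R = 7.856 kΩ.
Then V_out = V_CC · 7.856/(14.68 + 7.856) = 16.39 V.

V_out ≈ 16.4 V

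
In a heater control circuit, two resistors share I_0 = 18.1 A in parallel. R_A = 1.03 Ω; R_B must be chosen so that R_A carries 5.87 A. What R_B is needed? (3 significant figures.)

R_B ≈ 0.494 Ω

Two-branch current divider: I_A = I_0 · R_B/(R_A + R_B).
5.87/18.1 = R_B/(R_A + R_B) → R_B = R_A · (0.3243)/(1 − 0.3243) = 1.03 × 0.4800 = 0.4944 Ω.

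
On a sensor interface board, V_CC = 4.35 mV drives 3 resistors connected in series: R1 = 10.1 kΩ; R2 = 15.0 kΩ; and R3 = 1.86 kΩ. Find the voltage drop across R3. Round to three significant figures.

ΣR = 10.1 + 15.0 + 1.86 = 26.96 kΩ.
By the voltage-divider rule, V = 4.35 × 1.860/26.96 = 0.3001 mV.

V ≈ 0.300 mV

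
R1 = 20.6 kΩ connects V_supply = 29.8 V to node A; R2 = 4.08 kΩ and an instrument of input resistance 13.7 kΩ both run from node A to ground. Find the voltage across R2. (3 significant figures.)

V_out ≈ 3.95 V

First combine the lower leg with the load: R2 ‖ R_L = 3.144 kΩ.
Now apply the divider: V_out = 29.8 × 0.1324 = 3.946 V.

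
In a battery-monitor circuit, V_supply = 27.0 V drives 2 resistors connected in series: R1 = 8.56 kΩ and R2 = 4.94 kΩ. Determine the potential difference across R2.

ΣR = 8.56 + 4.94 = 13.50 kΩ.
By the voltage-divider rule, V = 27.0 × 4.940/13.50 = 9.880 V.

V ≈ 9.88 V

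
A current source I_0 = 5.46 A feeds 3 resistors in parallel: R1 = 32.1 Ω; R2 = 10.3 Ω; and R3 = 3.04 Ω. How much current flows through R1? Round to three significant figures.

Total conductance ΣG = 1/32.1 + 1/10.3 + 1/3.04 = 0.4572 (units of 1/Ω).
By the current-divider rule, I = I_0 · G_k/ΣG = 5.46 × 0.06814 = 0.3720 A.

I ≈ 0.372 A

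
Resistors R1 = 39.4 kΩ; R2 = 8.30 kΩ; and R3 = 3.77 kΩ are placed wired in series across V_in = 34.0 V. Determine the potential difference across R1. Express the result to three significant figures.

Total series resistance ΣR = 39.4 + 8.30 + 3.77 = 51.47 kΩ.
By the voltage-divider rule, V = 34.0 × 39.40/51.47 = 26.03 V.

V ≈ 26.0 V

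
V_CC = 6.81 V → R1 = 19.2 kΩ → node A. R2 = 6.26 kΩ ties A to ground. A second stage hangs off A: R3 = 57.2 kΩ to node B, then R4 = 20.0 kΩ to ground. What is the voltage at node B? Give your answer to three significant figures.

V_B ≈ 0.409 V

Looking into the second stage from A: R3 + R4 = 77.20 kΩ appears in parallel with R2.
Effective lower resistance at A: R2 ‖ 77.20 = 5.790 kΩ.
V_A = 6.81 × 5.790/(19.2 + 5.790) = 1.578 V.
Then the unloaded second divider: V_B = V_A × R4/(R3+R4) = 1.578 × 0.2591 = 0.4088 V.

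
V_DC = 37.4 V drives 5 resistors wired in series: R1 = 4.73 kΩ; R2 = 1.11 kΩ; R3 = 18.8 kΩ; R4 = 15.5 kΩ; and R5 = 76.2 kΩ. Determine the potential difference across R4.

V ≈ 4.98 V

ΣR = 4.73 + 1.11 + 18.8 + 15.5 + 76.2 = 116.3 kΩ.
V = V_DC · R/ΣR = 37.4 × 0.1332 = 4.983 V.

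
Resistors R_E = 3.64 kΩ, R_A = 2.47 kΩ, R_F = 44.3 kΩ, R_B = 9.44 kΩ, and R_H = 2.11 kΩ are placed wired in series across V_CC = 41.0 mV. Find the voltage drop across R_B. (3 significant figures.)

Total series resistance ΣR = 3.64 + 2.47 + 44.3 + 9.44 + 2.11 = 61.96 kΩ.
By the voltage-divider rule, V = 41.0 × 9.440/61.96 = 6.247 mV.

V ≈ 6.25 mV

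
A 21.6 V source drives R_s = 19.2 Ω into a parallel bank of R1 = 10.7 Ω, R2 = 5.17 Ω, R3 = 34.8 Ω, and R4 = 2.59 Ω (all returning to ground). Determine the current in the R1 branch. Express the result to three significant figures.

I ≈ 0.139 A

Parallel bank: R_p = 1/(1/10.7 + 1/5.17 + 1/34.8 + 1/2.59) = 1.425 Ω.
Node voltage V_A = V_CC · R_p/(R_s + R_p) = 21.6 × 0.06909 = 1.492 V.
Branch current I = V_A/R1 = 1.492/10.7 = 0.1395 A.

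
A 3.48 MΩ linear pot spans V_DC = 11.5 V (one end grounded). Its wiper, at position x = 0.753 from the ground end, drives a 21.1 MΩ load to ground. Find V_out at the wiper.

Lower segment x·R_p = 2.620 MΩ; upper segment (1−x)·R_p = 0.8596 MΩ.
(x·R_p) ‖ R_L = 2.331 MΩ.
Then V_out = V_DC · 2.331/(0.8596 + 2.331) = 8.402 V.

V_out ≈ 8.40 V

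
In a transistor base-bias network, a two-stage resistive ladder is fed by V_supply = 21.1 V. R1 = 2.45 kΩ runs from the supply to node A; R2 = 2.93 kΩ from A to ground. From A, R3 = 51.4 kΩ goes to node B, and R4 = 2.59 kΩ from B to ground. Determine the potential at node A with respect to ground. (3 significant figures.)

The second stage (R3 + R4 = 53.99 kΩ) loads node A in parallel with R2.
R2 ‖ (R3+R4) = 2.779 kΩ.
First divider: V_A = V_supply · 2.779/(2.45 + 2.779) = 11.21 V.

V_A ≈ 11.2 V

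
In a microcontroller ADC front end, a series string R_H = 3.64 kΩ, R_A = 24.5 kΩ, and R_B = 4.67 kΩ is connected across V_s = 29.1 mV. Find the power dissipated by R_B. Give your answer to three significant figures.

Series current I = V_s/ΣR = 29.1/32.81 = 0.8869 µA.
V(R_B) = I·R = 4.142 mV; P = V·I = 4.142 × 0.8869 = 3.674 nW.

P ≈ 3.67 nW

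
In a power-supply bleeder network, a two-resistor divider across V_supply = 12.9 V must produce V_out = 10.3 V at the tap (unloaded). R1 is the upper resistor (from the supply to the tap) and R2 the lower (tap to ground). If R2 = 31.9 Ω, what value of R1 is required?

R1 ≈ 8.05 Ω

The divider ratio is R2/(R1+R2) = 10.3/12.9 = 0.7984.
Rearranging, R1 = R2·(1−k)/k = 31.9 × 0.2524 = 8.052 Ω.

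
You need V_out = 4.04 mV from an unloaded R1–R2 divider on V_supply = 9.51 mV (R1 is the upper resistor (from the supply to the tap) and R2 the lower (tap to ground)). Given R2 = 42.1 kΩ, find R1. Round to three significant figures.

R1 ≈ 57.0 kΩ

Required fraction k = V_out/V_supply = 0.4248.
Rearranging, R1 = R2·(1−k)/k = 42.1 × 1.354 = 57.00 kΩ.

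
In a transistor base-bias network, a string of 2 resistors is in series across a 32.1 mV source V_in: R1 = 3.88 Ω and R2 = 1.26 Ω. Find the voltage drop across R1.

Series total: ΣR = 3.88 + 1.26 = 5.140 Ω.
V = V_in · R/ΣR = 32.1 × 0.7549 = 24.23 mV.

V ≈ 24.2 mV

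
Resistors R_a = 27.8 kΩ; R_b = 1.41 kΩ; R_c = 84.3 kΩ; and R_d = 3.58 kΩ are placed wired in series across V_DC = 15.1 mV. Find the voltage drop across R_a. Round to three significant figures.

Series total: ΣR = 27.8 + 1.41 + 84.3 + 3.58 = 117.1 kΩ.
V = V_DC · R/ΣR = 15.1 × 0.2374 = 3.585 mV.

V ≈ 3.59 mV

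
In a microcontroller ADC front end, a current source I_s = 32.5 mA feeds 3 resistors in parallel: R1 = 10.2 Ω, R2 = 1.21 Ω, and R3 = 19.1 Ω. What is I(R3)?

I ≈ 1.74 mA

ΣG = 1/10.2 + 1/1.21 + 1/19.1 = 0.9768.
Current divider: I(R3) = I_s · G_k/ΣG = 32.5 × (0.05236/0.9768) = 32.5 × 0.05360 = 1.742 mA.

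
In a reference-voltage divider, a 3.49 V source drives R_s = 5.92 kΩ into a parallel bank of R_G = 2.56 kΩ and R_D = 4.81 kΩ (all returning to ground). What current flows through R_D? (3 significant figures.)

Parallel bank: R_p = 1/(1/2.56 + 1/4.81) = 1.671 kΩ.
V_A = 3.49 × 1.671/7.591 = 0.7682 V.
I(R_D) = V_A / R_D = 0.7682/4.81 = 0.1597 mA.
(Equivalently: I_total = 0.4598 mA, then current-divider fraction G_k/ΣG = 0.3474.)

I ≈ 0.160 mA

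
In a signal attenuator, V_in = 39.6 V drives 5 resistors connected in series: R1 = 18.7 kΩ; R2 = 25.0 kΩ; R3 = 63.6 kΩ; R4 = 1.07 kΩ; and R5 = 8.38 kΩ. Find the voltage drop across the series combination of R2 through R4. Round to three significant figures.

V ≈ 30.4 V

Series total: ΣR = 18.7 + 25.0 + 63.6 + 1.07 + 8.38 = 116.8 kΩ.
R_{R2..R4} = 25.0 + 63.6 + 1.07 = 89.67 kΩ.
Voltage divider: V = V_in · (89.67 / 116.8) = 39.6 × 0.7681 = 30.41 V.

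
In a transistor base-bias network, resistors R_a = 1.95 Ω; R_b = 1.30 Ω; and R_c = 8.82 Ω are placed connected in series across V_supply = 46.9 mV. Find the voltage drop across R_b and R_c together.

Total series resistance ΣR = 1.95 + 1.30 + 8.82 = 12.07 Ω.
R_{R_b..R_c} = 1.30 + 8.82 = 10.12 Ω.
By the voltage-divider rule, V = 46.9 × 10.12/12.07 = 39.32 mV.

V ≈ 39.3 mV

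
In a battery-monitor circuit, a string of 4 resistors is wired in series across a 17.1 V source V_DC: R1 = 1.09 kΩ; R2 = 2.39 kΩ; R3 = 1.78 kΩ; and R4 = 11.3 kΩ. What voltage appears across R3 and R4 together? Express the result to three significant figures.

V ≈ 13.5 V

Total series resistance ΣR = 1.09 + 2.39 + 1.78 + 11.3 = 16.56 kΩ.
R_{R3..R4} = 1.78 + 11.3 = 13.08 kΩ.
V = V_DC · R/ΣR = 17.1 × 0.7899 = 13.51 V.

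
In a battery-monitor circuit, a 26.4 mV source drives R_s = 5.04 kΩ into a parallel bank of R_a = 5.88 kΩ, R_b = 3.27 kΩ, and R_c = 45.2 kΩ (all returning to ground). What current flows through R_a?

I ≈ 1.28 µA

Equivalent of the parallel group: R_p = 2.008 kΩ.
V_A = 26.4 × 2.008/7.048 = 7.522 mV.
Branch current I = V_A/R_a = 7.522/5.88 = 1.279 µA.
(Check via current divider: I_total = 3.746 µA; share G_k/ΣG = 0.3415 → same result.)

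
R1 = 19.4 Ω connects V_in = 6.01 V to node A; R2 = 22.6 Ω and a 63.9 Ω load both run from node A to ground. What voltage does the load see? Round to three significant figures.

V_out ≈ 2.78 V

R2 ‖ R_L = (22.6 × 63.9)/(22.6 + 63.9) = 16.70 Ω.
Then V_out = V_in · R2'/(R1 + R2') = 6.01 × 16.70/36.10 = 2.780 V.
(Unloaded it would be 3.23 V; the load pulls it down.)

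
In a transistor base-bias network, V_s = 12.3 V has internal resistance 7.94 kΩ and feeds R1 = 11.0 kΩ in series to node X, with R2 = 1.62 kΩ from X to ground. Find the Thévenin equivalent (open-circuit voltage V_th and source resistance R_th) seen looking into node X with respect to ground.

R1' = 7.94 + 11.0 = 18.94 kΩ (source resistance + R1).
Open-circuit (no load on X): V_th = V_s · R2/(R1' + R2) = 12.3 × 1.62/(18.94 + 1.62) = 0.9692 V.
Zeroing V_s shorts the top of R1' to ground, so R_th = R1' ‖ R2 = 1.492 kΩ.

V_th ≈ 0.969 V, R_th ≈ 1.49 kΩ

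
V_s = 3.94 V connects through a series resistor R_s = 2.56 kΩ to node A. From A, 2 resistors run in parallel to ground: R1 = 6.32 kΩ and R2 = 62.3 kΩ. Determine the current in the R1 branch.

I ≈ 0.431 mA

Equivalent of the parallel group: R_p = 5.738 kΩ.
Node voltage V_A = V_s · R_p/(R_s + R_p) = 3.94 × 0.6915 = 2.724 V.
I(R1) = V_A / R1 = 2.724/6.32 = 0.4311 mA.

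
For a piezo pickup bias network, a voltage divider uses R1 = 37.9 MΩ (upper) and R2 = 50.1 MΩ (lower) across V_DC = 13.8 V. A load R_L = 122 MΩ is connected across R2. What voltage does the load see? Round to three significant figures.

V_out ≈ 6.68 V

First combine the lower leg with the load: R2 ‖ R_L = 35.52 MΩ.
Now apply the divider: V_out = 13.8 × 0.4838 = 6.676 V.
(Unloaded it would be 7.86 V; the load pulls it down.)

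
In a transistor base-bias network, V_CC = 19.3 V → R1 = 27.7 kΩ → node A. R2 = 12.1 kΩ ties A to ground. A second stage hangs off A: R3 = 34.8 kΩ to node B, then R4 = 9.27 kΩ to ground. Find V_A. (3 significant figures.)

V_A ≈ 4.93 V

The second stage (R3 + R4 = 44.07 kΩ) loads node A in parallel with R2.
R2 ‖ (R3+R4) = 9.493 kΩ.
V_A = 19.3 × 9.493/(27.7 + 9.493) = 4.926 V.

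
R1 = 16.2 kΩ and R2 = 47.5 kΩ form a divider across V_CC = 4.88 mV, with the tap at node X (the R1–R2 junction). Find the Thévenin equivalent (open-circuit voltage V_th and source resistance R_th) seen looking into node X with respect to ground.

With X open, the divider is unloaded: V_th = 4.88 × 47.5/63.70 = 3.639 mV.
Zeroing V_CC shorts the top of R1 to ground, so R_th = R1 ‖ R2 = 12.08 kΩ.

V_th ≈ 3.64 mV, R_th ≈ 12.1 kΩ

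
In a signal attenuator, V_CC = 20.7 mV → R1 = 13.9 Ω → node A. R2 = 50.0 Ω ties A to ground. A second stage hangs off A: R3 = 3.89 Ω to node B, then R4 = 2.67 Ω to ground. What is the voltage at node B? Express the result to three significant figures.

V_B ≈ 2.48 mV

The second stage (R3 + R4 = 6.560 Ω) loads node A in parallel with R2.
Effective lower resistance at A: R2 ‖ 6.560 = 5.799 Ω.
So V_A = 20.7 × 0.2944 = 6.094 mV.
Then the unloaded second divider: V_B = V_A × R4/(R3+R4) = 6.094 × 0.4070 = 2.480 mV.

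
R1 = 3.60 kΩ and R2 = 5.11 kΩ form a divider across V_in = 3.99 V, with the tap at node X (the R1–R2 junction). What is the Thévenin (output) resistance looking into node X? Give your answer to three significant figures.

R_th ≈ 2.11 kΩ

Looking into X with the source shorted: R_th = R1·R2/(R1+R2) = 3.600 × 5.11/8.710 = 2.112 kΩ.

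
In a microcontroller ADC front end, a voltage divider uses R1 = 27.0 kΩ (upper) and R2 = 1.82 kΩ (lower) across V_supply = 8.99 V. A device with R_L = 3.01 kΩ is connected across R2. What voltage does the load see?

First combine the lower leg with the load: R2 ‖ R_L = 1.134 kΩ.
Then V_out = V_supply · R2'/(R1 + R2') = 8.99 × 1.134/28.13 = 0.3624 V.

V_out ≈ 0.362 V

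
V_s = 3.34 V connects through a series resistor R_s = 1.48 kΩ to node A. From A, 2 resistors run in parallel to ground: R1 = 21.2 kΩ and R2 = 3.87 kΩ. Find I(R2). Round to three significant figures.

I ≈ 0.594 mA

Parallel bank: R_p = 1/(1/21.2 + 1/3.87) = 3.273 kΩ.
V_A by voltage divider: V_A = 3.34 × 3.273/(1.48 + 3.273) = 2.300 V.
Branch current I = V_A/R2 = 2.300/3.87 = 0.5943 mA.
(Check via current divider: I_total = 0.7028 mA; share G_k/ΣG = 0.8456 → same result.)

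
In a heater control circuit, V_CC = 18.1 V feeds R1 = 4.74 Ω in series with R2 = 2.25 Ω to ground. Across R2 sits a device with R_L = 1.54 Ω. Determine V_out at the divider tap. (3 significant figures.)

The load sits in parallel with R2, giving an effective lower resistance R2' = R2·R_L/(R2+R_L) = 0.9142 Ω.
Now apply the divider: V_out = 18.1 × 0.1617 = 2.927 V.

V_out ≈ 2.93 V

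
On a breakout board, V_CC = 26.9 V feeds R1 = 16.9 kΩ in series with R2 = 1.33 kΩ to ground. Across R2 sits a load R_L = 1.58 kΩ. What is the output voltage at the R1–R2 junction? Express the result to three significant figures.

First combine the lower leg with the load: R2 ‖ R_L = 0.7221 kΩ.
Voltage divider with the loaded lower leg: V_out = 26.9 × 0.7221/(16.9 + 0.7221) = 26.9 × 0.04098 = 1.102 V.

V_out ≈ 1.10 V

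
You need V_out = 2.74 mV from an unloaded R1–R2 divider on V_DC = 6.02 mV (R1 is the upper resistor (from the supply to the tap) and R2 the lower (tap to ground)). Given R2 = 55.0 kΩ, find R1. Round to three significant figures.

R1 ≈ 65.8 kΩ

Required fraction k = V_out/V_DC = 0.4551.
So R1 = R2 · (V_DC/V_out − 1) = 55.0 × (6.02/2.74 − 1) = 55.0 × 1.197 = 65.84 kΩ.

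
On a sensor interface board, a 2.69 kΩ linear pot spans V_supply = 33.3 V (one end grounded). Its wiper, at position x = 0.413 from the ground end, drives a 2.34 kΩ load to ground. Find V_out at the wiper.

The pot divides into 1.579 kΩ above the wiper and 1.111 kΩ below.
(x·R_p) ‖ R_L = 0.7533 kΩ.
V_out = 33.3 × 0.7533/(1.579 + 0.7533) = 10.76 V.

V_out ≈ 10.8 V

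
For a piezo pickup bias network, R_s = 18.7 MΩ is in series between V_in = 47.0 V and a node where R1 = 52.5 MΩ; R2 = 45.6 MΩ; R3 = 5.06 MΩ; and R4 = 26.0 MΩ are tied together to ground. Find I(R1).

I ≈ 0.145 µA

Equivalent of the parallel group: R_p = 3.609 MΩ.
V_A by voltage divider: V_A = 47.0 × 3.609/(18.7 + 3.609) = 7.604 V.
Branch current I = V_A/R1 = 7.604/52.5 = 0.1448 µA.
(Check via current divider: I_total = 2.107 µA; share G_k/ΣG = 0.06875 → same result.)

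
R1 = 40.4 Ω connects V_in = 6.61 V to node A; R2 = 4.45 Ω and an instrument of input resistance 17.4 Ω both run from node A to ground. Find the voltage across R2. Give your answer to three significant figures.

V_out ≈ 0.533 V

The load sits in parallel with R2, giving an effective lower resistance R2' = R2·R_L/(R2+R_L) = 3.544 Ω.
Now apply the divider: V_out = 6.61 × 0.08064 = 0.5330 V.
(Unloaded it would be 0.656 V; the load pulls it down.)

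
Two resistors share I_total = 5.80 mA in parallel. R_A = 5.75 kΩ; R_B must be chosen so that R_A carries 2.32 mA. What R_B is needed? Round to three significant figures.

R_B ≈ 3.83 kΩ

In a two-way split, I_A/I_total = R_B/(R_A + R_B).
With f = 0.4000, R_B = R_A · f/(1−f) = 5.75 × 0.6667 = 3.833 kΩ.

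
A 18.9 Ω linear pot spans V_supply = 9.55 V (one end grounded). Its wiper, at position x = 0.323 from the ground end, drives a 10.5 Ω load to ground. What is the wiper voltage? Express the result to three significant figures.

V_out ≈ 2.21 V

Lower segment x·R_p = 6.105 Ω; upper segment (1−x)·R_p = 12.80 Ω.
R_L loads the lower segment: effective lower R = 3.860 Ω.
Then V_out = V_supply · 3.860/(12.80 + 3.860) = 2.213 V.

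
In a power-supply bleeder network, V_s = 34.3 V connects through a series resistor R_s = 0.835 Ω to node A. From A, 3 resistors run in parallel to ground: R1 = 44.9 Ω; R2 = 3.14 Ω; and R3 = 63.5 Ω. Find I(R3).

Parallel bank: R_p = 1/(1/44.9 + 1/3.14 + 1/63.5) = 2.805 Ω.
Node voltage V_A = V_s · R_p/(R_s + R_p) = 34.3 × 0.7706 = 26.43 V.
I(R3) = V_A / R3 = 26.43/63.5 = 0.4163 A.

I ≈ 0.416 A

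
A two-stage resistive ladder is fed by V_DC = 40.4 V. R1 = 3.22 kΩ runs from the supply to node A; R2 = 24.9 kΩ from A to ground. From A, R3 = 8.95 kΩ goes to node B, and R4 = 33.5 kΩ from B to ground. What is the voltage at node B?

The second stage (R3 + R4 = 42.45 kΩ) loads node A in parallel with R2.
Effective lower resistance at A: R2 ‖ 42.45 = 15.69 kΩ.
V_A = 40.4 × 15.69/(3.22 + 15.69) = 33.52 V.
Stage 2 is unloaded, so V_B = V_A · R4/(R3+R4) = 33.52 × 33.5/42.45 = 26.45 V.

V_B ≈ 26.5 V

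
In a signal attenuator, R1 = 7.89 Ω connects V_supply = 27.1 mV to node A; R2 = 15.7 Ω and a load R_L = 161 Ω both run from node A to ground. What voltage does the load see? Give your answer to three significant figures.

The load sits in parallel with R2, giving an effective lower resistance R2' = R2·R_L/(R2+R_L) = 14.31 Ω.
Then V_out = V_supply · R2'/(R1 + R2') = 27.1 × 14.31/22.20 = 17.47 mV.
(Unloaded it would be 18.0 mV; the load pulls it down.)

V_out ≈ 17.5 mV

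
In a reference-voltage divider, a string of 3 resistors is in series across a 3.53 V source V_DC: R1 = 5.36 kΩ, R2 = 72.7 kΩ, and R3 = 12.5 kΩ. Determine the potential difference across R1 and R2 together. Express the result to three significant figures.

V ≈ 3.04 V

Series total: ΣR = 5.36 + 72.7 + 12.5 = 90.56 kΩ.
R_{R1..R2} = 5.36 + 72.7 = 78.06 kΩ.
V = V_DC · R/ΣR = 3.53 × 0.8620 = 3.043 V.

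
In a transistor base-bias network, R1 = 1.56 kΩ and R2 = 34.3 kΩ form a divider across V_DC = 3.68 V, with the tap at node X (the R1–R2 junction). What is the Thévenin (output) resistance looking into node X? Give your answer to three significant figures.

R_th ≈ 1.49 kΩ

Looking into X with the source shorted: R_th = R1·R2/(R1+R2) = 1.560 × 34.3/35.86 = 1.492 kΩ.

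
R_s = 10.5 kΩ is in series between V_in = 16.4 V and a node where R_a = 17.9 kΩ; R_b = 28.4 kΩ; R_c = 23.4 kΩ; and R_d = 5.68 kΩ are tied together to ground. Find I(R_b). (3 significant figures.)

I ≈ 0.136 mA

Parallel bank: R_p = 1/(1/17.9 + 1/28.4 + 1/23.4 + 1/5.68) = 3.227 kΩ.
V_A by voltage divider: V_A = 16.4 × 3.227/(10.5 + 3.227) = 3.856 V.
I(R_b) = V_A / R_b = 3.856/28.4 = 0.1358 mA.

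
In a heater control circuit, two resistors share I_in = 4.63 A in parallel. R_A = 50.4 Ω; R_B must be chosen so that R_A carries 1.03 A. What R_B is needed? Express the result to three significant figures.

In a two-way split, I_A/I_in = R_B/(R_A + R_B).
With f = 0.2225, R_B = R_A · f/(1−f) = 50.4 × 0.2861 = 14.42 Ω.

R_B ≈ 14.4 Ω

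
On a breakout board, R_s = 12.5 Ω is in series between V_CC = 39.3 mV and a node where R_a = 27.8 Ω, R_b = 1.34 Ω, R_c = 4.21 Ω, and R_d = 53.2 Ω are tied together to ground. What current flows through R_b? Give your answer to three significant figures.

I ≈ 2.10 mA

Parallel bank: R_p = 1/(1/27.8 + 1/1.34 + 1/4.21 + 1/53.2) = 0.9629 Ω.
V_A = 39.3 × 0.9629/13.46 = 2.811 mV.
I(R_b) = V_A / R_b = 2.811/1.34 = 2.098 mA.
(Check via current divider: I_total = 2.919 mA; share G_k/ΣG = 0.7186 → same result.)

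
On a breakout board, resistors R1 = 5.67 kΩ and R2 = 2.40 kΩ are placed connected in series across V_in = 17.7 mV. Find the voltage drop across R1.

V ≈ 12.4 mV

Series total: ΣR = 5.67 + 2.40 = 8.070 kΩ.
V = V_in · R/ΣR = 17.7 × 0.7026 = 12.44 mV.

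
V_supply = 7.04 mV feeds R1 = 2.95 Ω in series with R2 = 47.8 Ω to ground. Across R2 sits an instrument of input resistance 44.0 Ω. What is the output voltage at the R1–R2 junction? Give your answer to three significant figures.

First combine the lower leg with the load: R2 ‖ R_L = 22.91 Ω.
Then V_out = V_supply · R2'/(R1 + R2') = 7.04 × 22.91/25.86 = 6.237 mV.

V_out ≈ 6.24 mV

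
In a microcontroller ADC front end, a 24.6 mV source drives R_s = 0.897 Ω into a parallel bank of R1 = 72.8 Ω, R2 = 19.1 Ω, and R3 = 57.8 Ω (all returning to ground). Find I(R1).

Parallel bank: R_p = 1/(1/72.8 + 1/19.1 + 1/57.8) = 11.99 Ω.
Node voltage V_A = V_s · R_p/(R_s + R_p) = 24.6 × 0.9304 = 22.89 mV.
Branch current I = V_A/R1 = 22.89/72.8 = 0.3144 mA.
(Equivalently: I_total = 1.909 mA, then current-divider fraction G_k/ΣG = 0.1647.)

I ≈ 0.314 mA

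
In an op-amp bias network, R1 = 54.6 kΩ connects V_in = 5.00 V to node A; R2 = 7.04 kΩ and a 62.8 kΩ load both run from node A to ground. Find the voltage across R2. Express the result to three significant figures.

The load sits in parallel with R2, giving an effective lower resistance R2' = R2·R_L/(R2+R_L) = 6.330 kΩ.
Then V_out = V_in · R2'/(R1 + R2') = 5.00 × 6.330/60.93 = 0.5195 V.

V_out ≈ 0.519 V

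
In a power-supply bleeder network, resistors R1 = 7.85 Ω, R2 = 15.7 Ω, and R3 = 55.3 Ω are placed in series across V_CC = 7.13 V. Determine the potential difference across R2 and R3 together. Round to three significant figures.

V ≈ 6.42 V

Series total: ΣR = 7.85 + 15.7 + 55.3 = 78.85 Ω.
R_{R2..R3} = 15.7 + 55.3 = 71.00 Ω.
V = V_CC · R/ΣR = 7.13 × 0.9004 = 6.420 V.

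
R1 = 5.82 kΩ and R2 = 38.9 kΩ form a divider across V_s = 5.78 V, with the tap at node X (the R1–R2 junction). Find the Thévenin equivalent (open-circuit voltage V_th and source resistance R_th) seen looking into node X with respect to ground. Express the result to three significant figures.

V_th ≈ 5.03 V, R_th ≈ 5.06 kΩ

V_th is the unloaded tap voltage: V_s · R2/(R1+R2) = 5.78 × 0.8699 = 5.028 V.
Zeroing V_s shorts the top of R1 to ground, so R_th = R1 ‖ R2 = 5.063 kΩ.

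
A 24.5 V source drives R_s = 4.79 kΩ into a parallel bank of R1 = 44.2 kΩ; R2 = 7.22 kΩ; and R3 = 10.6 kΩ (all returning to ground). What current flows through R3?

I ≈ 1.04 mA

Combine the parallel branches: R_p = (1/44.2 + 1/7.22 + 1/10.6)⁻¹ = 3.914 kΩ.
V_A by voltage divider: V_A = 24.5 × 3.914/(4.79 + 3.914) = 11.02 V.
I(R3) = V_A / R3 = 11.02/10.6 = 1.039 mA.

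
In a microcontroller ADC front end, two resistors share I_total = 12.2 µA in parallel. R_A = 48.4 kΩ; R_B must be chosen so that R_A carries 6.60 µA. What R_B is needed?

Two-branch current divider: I_A = I_total · R_B/(R_A + R_B).
With f = 0.5410, R_B = R_A · f/(1−f) = 48.4 × 1.179 = 57.04 kΩ.

R_B ≈ 57.0 kΩ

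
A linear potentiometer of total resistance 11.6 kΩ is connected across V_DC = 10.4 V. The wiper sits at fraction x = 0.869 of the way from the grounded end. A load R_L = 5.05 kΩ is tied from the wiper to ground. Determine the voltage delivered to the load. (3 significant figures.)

Split the track: R_lower = x·R_p = 10.08 kΩ, R_upper = (1−x)·R_p = 1.520 kΩ.
(x·R_p) ‖ R_L = 3.364 kΩ.
Then V_out = V_DC · 3.364/(1.520 + 3.364) = 7.164 V.

V_out ≈ 7.16 V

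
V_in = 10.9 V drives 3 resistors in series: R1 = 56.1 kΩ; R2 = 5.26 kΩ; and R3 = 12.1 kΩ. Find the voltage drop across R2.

V ≈ 0.780 V

ΣR = 56.1 + 5.26 + 12.1 = 73.46 kΩ.
By the voltage-divider rule, V = 10.9 × 5.260/73.46 = 0.7805 V.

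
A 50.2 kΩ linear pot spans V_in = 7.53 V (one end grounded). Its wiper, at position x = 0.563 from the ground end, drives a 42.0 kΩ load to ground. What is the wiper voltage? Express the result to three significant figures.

Lower segment x·R_p = 28.26 kΩ; upper segment (1−x)·R_p = 21.94 kΩ.
R_L loads the lower segment: effective lower R = 16.89 kΩ.
Loaded-divider output: V_out = 7.53 × 0.4351 = 3.276 V.
(Unloaded: V_out = x·V_in = 4.24 V.)

V_out ≈ 3.28 V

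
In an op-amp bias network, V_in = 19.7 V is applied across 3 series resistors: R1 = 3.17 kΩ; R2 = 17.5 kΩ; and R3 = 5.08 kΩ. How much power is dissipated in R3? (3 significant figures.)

Series current I = V_in/ΣR = 19.7/25.75 = 0.7650 mA.
P = I²R = 0.5853 × 5.08 = 2.973 mW.

P ≈ 2.97 mW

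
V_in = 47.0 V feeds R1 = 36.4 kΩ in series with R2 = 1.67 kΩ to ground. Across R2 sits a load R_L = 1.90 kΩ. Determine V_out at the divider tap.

First combine the lower leg with the load: R2 ‖ R_L = 0.8888 kΩ.
Now apply the divider: V_out = 47.0 × 0.02384 = 1.120 V.
(Unloaded it would be 2.06 V; the load pulls it down.)

V_out ≈ 1.12 V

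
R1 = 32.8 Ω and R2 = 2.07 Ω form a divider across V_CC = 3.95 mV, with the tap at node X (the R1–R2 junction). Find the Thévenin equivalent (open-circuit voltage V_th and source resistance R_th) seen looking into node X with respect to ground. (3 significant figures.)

Open-circuit (no load on X): V_th = V_CC · R2/(R1 + R2) = 3.95 × 2.07/(32.80 + 2.07) = 0.2345 mV.
Looking into X with the source shorted: R_th = R1·R2/(R1+R2) = 32.80 × 2.07/34.87 = 1.947 Ω.

V_th ≈ 0.234 mV, R_th ≈ 1.95 Ω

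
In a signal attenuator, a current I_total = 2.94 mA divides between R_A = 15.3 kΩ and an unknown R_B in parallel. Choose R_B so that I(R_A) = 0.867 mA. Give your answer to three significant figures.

R_B ≈ 6.40 kΩ

Two-branch current divider: I_A = I_total · R_B/(R_A + R_B).
0.867/2.94 = R_B/(R_A + R_B) → R_B = R_A · (0.2949)/(1 − 0.2949) = 15.3 × 0.4182 = 6.399 kΩ.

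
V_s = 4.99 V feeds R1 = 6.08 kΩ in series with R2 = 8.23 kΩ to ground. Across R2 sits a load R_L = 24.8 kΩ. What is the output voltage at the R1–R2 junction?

V_out ≈ 2.52 V

First combine the lower leg with the load: R2 ‖ R_L = 6.179 kΩ.
Now apply the divider: V_out = 4.99 × 0.5041 = 2.515 V.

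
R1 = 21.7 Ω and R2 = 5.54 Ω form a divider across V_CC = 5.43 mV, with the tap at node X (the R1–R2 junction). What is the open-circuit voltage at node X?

Open-circuit (no load on X): V_th = V_CC · R2/(R1 + R2) = 5.43 × 5.54/(21.70 + 5.54) = 1.104 mV.

V_th ≈ 1.10 mV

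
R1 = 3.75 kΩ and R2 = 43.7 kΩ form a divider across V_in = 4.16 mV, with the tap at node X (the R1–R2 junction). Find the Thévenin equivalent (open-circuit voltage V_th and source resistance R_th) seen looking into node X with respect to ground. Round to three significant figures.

V_th ≈ 3.83 mV, R_th ≈ 3.45 kΩ

Open-circuit (no load on X): V_th = V_in · R2/(R1 + R2) = 4.16 × 43.7/(3.750 + 43.7) = 3.831 mV.
Zeroing V_in shorts the top of R1 to ground, so R_th = R1 ‖ R2 = 3.454 kΩ.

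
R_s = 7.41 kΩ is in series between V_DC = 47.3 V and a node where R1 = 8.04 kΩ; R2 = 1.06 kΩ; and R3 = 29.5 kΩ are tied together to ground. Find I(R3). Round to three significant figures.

I ≈ 0.175 mA

Combine the parallel branches: R_p = (1/8.04 + 1/1.06 + 1/29.5)⁻¹ = 0.9077 kΩ.
Node voltage V_A = V_DC · R_p/(R_s + R_p) = 47.3 × 0.1091 = 5.162 V.
Branch current I = V_A/R3 = 5.162/29.5 = 0.1750 mA.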